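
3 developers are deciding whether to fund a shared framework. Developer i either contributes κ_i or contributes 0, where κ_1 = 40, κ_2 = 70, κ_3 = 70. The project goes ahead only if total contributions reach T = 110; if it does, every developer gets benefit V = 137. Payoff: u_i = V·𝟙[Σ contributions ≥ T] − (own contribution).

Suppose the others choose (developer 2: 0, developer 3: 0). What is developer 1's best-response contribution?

0

Others' total = 0. Even contributing 40 gives 40 < 110: no benefit either way.
Best response: 0.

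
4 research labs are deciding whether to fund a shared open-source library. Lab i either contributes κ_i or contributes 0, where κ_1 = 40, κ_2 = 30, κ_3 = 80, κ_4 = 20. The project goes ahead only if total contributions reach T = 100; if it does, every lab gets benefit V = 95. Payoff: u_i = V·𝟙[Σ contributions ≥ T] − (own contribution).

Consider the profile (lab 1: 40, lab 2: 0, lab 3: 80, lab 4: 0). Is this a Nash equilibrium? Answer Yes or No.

Total = 120 ≥ 100: provided.
Lab 1 (pledges 40, payoff 55): dropping to 0 → total 80, payoff 0. No gain.
Lab 2 (pledges 0, payoff 95): pledging 30 → total 150, payoff 65. No gain.
Lab 3 (pledges 80, payoff 15): dropping to 0 → total 40, payoff 0. No gain.
Lab 4 (pledges 0, payoff 95): pledging 20 → total 140, payoff 75. No gain.

Yes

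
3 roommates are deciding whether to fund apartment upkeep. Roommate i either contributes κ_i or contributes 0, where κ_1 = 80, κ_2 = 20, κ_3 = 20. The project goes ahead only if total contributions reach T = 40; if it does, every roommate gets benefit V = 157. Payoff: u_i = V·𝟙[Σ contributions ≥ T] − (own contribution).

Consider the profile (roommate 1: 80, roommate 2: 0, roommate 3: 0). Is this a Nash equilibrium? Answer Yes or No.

Total = 80 ≥ 40: provided.
Roommate 1 (pledges 80, payoff 77): dropping to 0 → total 0, payoff 0. No gain.
Roommate 2 (pledges 0, payoff 157): pledging 20 → total 100, payoff 137. No gain.
Roommate 3 (pledges 0, payoff 157): pledging 20 → total 100, payoff 137. No gain.

Yes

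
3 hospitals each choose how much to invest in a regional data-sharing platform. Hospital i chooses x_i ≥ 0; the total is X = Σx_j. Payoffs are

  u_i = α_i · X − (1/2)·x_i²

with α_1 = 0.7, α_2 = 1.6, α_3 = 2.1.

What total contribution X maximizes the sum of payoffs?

Planner FOC: ∂(Σu_j)/∂x_i = (Σα_j) − x_i = 0, so x_i^SO = Σα_j = 4.4 for every i; X^SO = 13.2.

13.2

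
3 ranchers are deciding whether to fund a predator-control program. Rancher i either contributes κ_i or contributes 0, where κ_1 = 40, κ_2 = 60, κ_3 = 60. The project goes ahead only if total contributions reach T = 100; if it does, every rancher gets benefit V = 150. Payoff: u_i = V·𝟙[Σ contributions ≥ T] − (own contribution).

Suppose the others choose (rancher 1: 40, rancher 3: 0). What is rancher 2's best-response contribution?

Others' total = 40. Contributing 60 brings total to 100 ≥ 100: gain V − κ_2 = 90.
Best response: 60.

60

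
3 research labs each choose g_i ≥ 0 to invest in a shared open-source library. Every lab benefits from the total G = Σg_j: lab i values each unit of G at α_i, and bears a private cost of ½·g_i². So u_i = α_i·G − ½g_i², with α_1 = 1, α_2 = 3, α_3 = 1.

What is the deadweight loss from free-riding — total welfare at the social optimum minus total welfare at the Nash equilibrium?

Lab i's FOC: ∂u_i/∂g_i = α_i − g_i = 0, so g_i* = α_i.
NE contributions = (1, 3, 1); G = 5.
W^NE = (Σα)·G − ½Σα_i² = 5² − ½·11 = 19.5.
Planner sets g_i = Σα_j = 5 for every i, so G^SO = 3·5 = 15.
W^SO = (Σα)·G^SO − ½·3·(Σα)² = (3/2)·5² = 37.5.
Deadweight loss = W^SO − W^NE = 18.

18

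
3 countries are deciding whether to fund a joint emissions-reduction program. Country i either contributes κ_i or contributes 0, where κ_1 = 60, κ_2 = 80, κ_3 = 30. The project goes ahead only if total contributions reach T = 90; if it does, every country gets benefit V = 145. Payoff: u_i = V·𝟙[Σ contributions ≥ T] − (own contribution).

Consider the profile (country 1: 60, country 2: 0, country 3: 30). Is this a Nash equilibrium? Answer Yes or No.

Total = 90 ≥ 90: provided.
Country 1 (pledges 60, payoff 85): dropping to 0 → total 30, payoff 0. No gain.
Country 2 (pledges 0, payoff 145): pledging 80 → total 170, payoff 65. No gain.
Country 3 (pledges 30, payoff 115): dropping to 0 → total 60, payoff 0. No gain.

Yes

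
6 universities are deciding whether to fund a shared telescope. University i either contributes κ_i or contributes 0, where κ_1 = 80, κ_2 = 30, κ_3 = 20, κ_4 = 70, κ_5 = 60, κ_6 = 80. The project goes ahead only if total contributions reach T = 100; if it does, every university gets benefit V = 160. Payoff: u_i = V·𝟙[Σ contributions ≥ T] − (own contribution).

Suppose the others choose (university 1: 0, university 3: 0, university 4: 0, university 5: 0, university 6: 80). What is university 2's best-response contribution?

30

Others' total = 80. Contributing 30 brings total to 110 ≥ 100: gain V − κ_2 = 130.
Best response: 30.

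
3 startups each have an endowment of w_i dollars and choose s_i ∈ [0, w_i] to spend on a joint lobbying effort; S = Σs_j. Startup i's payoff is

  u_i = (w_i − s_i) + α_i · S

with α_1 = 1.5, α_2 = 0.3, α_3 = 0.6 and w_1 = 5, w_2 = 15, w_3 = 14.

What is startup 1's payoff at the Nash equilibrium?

7.5

∂u_i/∂s_i = α_i − 1, so startup i contributes w_i if α_i > 1, else 0.
α_i > 1 for i ∈ {1}; NE contributions (5, 0, 0), S = 5.
u_1 = (5 − 5) + 1.5·5 = 7.5.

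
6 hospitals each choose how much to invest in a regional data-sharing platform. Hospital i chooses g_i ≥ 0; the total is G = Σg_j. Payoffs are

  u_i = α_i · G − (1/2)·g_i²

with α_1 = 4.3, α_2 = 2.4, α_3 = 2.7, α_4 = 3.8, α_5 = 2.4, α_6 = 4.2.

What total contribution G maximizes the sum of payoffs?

Planner FOC: ∂(Σu_j)/∂g_i = (Σα_j) − g_i = 0, so g_i^SO = Σα_j = 19.8 for every i; G^SO = 118.8.

118.8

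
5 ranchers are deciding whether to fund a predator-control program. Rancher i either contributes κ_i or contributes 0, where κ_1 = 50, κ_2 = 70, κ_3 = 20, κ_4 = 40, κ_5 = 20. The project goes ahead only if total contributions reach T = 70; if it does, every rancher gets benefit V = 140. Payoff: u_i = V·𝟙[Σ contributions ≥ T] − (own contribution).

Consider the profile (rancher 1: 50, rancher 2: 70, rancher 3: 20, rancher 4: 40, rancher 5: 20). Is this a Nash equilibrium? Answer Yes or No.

No

Total = 200 ≥ 70: provided.
Rancher 1 (pledges 50, payoff 90): dropping to 0 → total 150, payoff 140. Profitable deviation.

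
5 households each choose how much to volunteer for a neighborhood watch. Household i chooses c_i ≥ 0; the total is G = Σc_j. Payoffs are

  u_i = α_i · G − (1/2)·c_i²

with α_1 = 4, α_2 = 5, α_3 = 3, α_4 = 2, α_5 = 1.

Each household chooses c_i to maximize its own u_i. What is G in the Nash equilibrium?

Household i's FOC: ∂u_i/∂c_i = α_i − c_i = 0, so c_i* = α_i.
NE contributions = (4, 5, 3, 2, 1); G = 15.

15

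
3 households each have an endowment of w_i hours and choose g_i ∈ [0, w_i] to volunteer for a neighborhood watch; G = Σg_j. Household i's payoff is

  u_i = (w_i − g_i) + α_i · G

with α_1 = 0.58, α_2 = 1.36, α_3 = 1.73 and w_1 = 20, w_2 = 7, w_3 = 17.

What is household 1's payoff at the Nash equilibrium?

∂u_i/∂g_i = α_i − 1, so household i contributes w_i if α_i > 1, else 0.
α_i > 1 for i ∈ {2, 3}; NE contributions (0, 7, 17), G = 24.
u_1 = (20 − 0) + 0.58·24 = 33.92.

33.92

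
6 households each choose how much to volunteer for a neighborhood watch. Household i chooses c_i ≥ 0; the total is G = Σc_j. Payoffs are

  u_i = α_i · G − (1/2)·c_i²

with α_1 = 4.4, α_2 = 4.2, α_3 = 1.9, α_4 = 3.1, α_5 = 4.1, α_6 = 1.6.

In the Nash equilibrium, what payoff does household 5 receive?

Household i's FOC: ∂u_i/∂c_i = α_i − c_i = 0, so c_i* = α_i.
NE contributions = (4.4, 4.2, 1.9, 3.1, 4.1, 1.6); G = 19.3.
u_5 = α_5·G − ½·(c_5)² = 4.1·19.3 − ½·4.1² = 70.725.

70.725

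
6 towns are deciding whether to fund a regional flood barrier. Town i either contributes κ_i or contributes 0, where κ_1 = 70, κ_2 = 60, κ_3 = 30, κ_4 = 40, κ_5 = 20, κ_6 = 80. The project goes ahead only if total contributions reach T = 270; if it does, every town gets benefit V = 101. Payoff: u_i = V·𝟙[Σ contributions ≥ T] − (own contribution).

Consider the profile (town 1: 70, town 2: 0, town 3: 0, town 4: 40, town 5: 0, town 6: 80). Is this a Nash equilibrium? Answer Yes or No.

Total = 190 < 270: not provided.
Town 1 (pledges 70, payoff -70): dropping to 0 → total 120, payoff 0. Profitable deviation.

No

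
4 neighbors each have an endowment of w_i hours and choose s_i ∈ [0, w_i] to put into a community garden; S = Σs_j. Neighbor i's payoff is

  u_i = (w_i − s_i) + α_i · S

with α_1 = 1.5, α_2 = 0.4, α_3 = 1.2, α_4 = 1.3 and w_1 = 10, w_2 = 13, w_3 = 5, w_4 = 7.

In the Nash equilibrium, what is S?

∂u_i/∂s_i = α_i − 1, so neighbor i contributes w_i if α_i > 1, else 0.
α_i > 1 for i ∈ {1, 3, 4}; NE contributions (10, 0, 5, 7), S = 22.

22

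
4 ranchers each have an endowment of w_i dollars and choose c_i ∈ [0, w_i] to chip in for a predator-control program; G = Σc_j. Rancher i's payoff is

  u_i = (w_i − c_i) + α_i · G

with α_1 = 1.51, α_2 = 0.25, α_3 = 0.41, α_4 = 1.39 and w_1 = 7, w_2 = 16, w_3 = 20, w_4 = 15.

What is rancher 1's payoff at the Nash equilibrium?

∂u_i/∂c_i = α_i − 1, so rancher i contributes w_i if α_i > 1, else 0.
α_i > 1 for i ∈ {1, 4}; NE contributions (7, 0, 0, 15), G = 22.
u_1 = (7 − 7) + 1.51·22 = 33.22.

33.22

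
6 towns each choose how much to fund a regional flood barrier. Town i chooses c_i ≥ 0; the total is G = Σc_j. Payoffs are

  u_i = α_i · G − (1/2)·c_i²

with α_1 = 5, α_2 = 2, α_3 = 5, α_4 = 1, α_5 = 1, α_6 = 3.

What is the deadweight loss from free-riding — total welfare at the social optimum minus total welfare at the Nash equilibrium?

610.5

Town i's FOC: ∂u_i/∂c_i = α_i − c_i = 0, so c_i* = α_i.
NE contributions = (5, 2, 5, 1, 1, 3); G = 17.
W^NE = (Σα)·G − ½Σα_i² = 17² − ½·65 = 256.5.
Planner sets c_i = Σα_j = 17 for every i, so G^SO = 6·17 = 102.
W^SO = (Σα)·G^SO − ½·6·(Σα)² = (6/2)·17² = 867.
Deadweight loss = W^SO − W^NE = 610.5.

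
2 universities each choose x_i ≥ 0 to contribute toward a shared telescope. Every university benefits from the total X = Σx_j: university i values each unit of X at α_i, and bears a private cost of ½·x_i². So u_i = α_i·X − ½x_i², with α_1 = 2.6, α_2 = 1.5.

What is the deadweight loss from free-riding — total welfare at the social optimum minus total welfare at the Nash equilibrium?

University i's FOC: ∂u_i/∂x_i = α_i − x_i = 0, so x_i* = α_i.
NE contributions = (2.6, 1.5); X = 4.1.
W^NE = (Σα)·X − ½Σα_i² = 4.1² − ½·9.01 = 12.305.
Planner sets x_i = Σα_j = 4.1 for every i, so X^SO = 2·4.1 = 8.2.
W^SO = (Σα)·X^SO − ½·2·(Σα)² = (2/2)·4.1² = 16.81.
Deadweight loss = W^SO − W^NE = 4.505.

4.505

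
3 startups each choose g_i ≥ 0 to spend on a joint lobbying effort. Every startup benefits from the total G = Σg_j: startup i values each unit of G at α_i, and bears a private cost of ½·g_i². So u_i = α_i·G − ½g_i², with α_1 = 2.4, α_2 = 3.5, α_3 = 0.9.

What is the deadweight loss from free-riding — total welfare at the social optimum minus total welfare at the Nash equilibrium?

Startup i's FOC: ∂u_i/∂g_i = α_i − g_i = 0, so g_i* = α_i.
NE contributions = (2.4, 3.5, 0.9); G = 6.8.
W^NE = (Σα)·G − ½Σα_i² = 6.8² − ½·18.82 = 36.83.
Planner sets g_i = Σα_j = 6.8 for every i, so G^SO = 3·6.8 = 20.4.
W^SO = (Σα)·G^SO − ½·3·(Σα)² = (3/2)·6.8² = 69.36.
Deadweight loss = W^SO − W^NE = 32.53.

32.53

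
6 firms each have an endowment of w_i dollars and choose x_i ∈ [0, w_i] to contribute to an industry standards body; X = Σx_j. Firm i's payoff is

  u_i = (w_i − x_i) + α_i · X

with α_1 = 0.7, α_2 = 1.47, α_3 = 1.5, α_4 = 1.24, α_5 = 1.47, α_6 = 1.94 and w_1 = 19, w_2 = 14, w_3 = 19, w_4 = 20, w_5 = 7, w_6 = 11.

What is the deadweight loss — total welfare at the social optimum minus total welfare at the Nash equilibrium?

139.08

∂u_i/∂x_i = α_i − 1, so firm i contributes w_i if α_i > 1, else 0.
α_i > 1 for i ∈ {2, 3, 4, 5, 6}; NE contributions (0, 14, 19, 20, 7, 11), X = 71.
W^NE = Σw_i − X^NE + (Σα_i)·X^NE = 90 + 7.32·71 = 609.72.
Planner: ∂(Σu_j)/∂x_i = Σα_j − 1 = 7.32 > 0, so everyone contributes w_i; X^SO = 90, W^SO = 90 + 7.32·90 = 748.8.
Deadweight loss = 139.08.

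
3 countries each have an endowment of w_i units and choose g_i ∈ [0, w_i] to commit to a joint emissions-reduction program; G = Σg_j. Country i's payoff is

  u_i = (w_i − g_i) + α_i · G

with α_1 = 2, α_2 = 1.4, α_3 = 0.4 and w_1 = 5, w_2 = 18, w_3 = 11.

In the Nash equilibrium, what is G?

23

∂u_i/∂g_i = α_i − 1, so country i contributes w_i if α_i > 1, else 0.
α_i > 1 for i ∈ {1, 2}; NE contributions (5, 18, 0), G = 23.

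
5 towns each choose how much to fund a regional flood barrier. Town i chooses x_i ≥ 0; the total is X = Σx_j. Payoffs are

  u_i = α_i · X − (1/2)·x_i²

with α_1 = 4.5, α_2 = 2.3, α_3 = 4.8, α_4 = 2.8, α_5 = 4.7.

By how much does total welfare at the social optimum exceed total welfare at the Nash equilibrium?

586.47

Town i's FOC: ∂u_i/∂x_i = α_i − x_i = 0, so x_i* = α_i.
NE contributions = (4.5, 2.3, 4.8, 2.8, 4.7); X = 19.1.
W^NE = (Σα)·X − ½Σα_i² = 19.1² − ½·78.51 = 325.555.
Planner sets x_i = Σα_j = 19.1 for every i, so X^SO = 5·19.1 = 95.5.
W^SO = (Σα)·X^SO − ½·5·(Σα)² = (5/2)·19.1² = 912.025.
Deadweight loss = W^SO − W^NE = 586.47.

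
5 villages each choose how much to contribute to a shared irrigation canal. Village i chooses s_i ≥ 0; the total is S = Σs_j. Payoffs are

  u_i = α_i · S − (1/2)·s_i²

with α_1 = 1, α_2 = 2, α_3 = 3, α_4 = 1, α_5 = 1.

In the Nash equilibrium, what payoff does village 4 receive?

Village i's FOC: ∂u_i/∂s_i = α_i − s_i = 0, so s_i* = α_i.
NE contributions = (1, 2, 3, 1, 1); S = 8.
u_4 = α_4·S − ½·(s_4)² = 1·8 − ½·1² = 7.5.

7.5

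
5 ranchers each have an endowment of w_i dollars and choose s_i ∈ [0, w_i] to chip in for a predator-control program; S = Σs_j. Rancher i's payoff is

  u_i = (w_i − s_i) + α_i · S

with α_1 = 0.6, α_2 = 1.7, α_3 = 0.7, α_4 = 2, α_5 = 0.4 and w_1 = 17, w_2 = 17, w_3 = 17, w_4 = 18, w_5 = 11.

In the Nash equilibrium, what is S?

35

∂u_i/∂s_i = α_i − 1, so rancher i contributes w_i if α_i > 1, else 0.
α_i > 1 for i ∈ {2, 4}; NE contributions (0, 17, 0, 18, 0), S = 35.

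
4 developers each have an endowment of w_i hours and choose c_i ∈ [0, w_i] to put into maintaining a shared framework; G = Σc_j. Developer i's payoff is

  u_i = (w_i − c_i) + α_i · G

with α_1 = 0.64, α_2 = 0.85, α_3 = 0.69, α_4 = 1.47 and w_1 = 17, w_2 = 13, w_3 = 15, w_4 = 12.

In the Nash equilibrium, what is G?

12

∂u_i/∂c_i = α_i − 1, so developer i contributes w_i if α_i > 1, else 0.
α_i > 1 for i ∈ {4}; NE contributions (0, 0, 0, 12), G = 12.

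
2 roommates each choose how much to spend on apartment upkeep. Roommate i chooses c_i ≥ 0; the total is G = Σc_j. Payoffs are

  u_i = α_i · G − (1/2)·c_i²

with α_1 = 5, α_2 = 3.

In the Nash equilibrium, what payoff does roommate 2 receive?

19.5

Roommate i's FOC: ∂u_i/∂c_i = α_i − c_i = 0, so c_i* = α_i.
NE contributions = (5, 3); G = 8.
u_2 = α_2·G − ½·(c_2)² = 3·8 − ½·3² = 19.5.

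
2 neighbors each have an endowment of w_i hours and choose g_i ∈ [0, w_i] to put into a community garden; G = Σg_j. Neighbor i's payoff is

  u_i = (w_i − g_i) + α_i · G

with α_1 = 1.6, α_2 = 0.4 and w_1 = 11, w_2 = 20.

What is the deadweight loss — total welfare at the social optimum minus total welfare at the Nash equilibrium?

20

∂u_i/∂g_i = α_i − 1, so neighbor i contributes w_i if α_i > 1, else 0.
α_i > 1 for i ∈ {1}; NE contributions (11, 0), G = 11.
W^NE = Σw_i − G^NE + (Σα_i)·G^NE = 31 + 1·11 = 42.
Planner: ∂(Σu_j)/∂g_i = Σα_j − 1 = 1 > 0, so everyone contributes w_i; G^SO = 31, W^SO = 31 + 1·31 = 62.
Deadweight loss = 20.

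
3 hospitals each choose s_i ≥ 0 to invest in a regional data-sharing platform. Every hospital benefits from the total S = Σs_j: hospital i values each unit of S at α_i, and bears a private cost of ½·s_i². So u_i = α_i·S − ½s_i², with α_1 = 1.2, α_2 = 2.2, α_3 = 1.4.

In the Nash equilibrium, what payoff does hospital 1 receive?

5.04

Hospital i's FOC: ∂u_i/∂s_i = α_i − s_i = 0, so s_i* = α_i.
NE contributions = (1.2, 2.2, 1.4); S = 4.8.
u_1 = α_1·S − ½·(s_1)² = 1.2·4.8 − ½·1.2² = 5.04.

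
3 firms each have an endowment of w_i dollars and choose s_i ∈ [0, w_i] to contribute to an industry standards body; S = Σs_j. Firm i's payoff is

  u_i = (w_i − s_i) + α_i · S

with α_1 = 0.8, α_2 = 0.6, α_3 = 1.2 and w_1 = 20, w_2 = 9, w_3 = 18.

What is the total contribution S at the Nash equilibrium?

∂u_i/∂s_i = α_i − 1, so firm i contributes w_i if α_i > 1, else 0.
α_i > 1 for i ∈ {3}; NE contributions (0, 0, 18), S = 18.

18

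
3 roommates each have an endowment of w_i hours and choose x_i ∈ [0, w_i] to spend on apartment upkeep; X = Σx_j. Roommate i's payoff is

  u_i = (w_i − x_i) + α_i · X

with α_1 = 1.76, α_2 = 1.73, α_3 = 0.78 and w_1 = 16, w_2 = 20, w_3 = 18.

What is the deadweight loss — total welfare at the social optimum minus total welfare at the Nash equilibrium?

58.86

∂u_i/∂x_i = α_i − 1, so roommate i contributes w_i if α_i > 1, else 0.
α_i > 1 for i ∈ {1, 2}; NE contributions (16, 20, 0), X = 36.
W^NE = Σw_i − X^NE + (Σα_i)·X^NE = 54 + 3.27·36 = 171.72.
Planner: ∂(Σu_j)/∂x_i = Σα_j − 1 = 3.27 > 0, so everyone contributes w_i; X^SO = 54, W^SO = 54 + 3.27·54 = 230.58.
Deadweight loss = 58.86.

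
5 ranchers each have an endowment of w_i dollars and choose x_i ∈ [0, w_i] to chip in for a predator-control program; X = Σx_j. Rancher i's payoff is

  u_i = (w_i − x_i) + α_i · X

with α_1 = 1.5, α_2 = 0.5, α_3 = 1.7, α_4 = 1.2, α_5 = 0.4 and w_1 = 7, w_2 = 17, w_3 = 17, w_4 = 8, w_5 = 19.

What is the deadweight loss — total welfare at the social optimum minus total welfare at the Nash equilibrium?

∂u_i/∂x_i = α_i − 1, so rancher i contributes w_i if α_i > 1, else 0.
α_i > 1 for i ∈ {1, 3, 4}; NE contributions (7, 0, 17, 8, 0), X = 32.
W^NE = Σw_i − X^NE + (Σα_i)·X^NE = 68 + 4.3·32 = 205.6.
Planner: ∂(Σu_j)/∂x_i = Σα_j − 1 = 4.3 > 0, so everyone contributes w_i; X^SO = 68, W^SO = 68 + 4.3·68 = 360.4.
Deadweight loss = 154.8.

154.8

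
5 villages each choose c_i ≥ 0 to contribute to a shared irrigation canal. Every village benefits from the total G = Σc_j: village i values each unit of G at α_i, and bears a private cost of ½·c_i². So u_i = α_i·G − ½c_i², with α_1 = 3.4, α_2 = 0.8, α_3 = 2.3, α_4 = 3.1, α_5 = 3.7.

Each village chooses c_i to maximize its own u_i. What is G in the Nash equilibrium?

Village i's FOC: ∂u_i/∂c_i = α_i − c_i = 0, so c_i* = α_i.
NE contributions = (3.4, 0.8, 2.3, 3.1, 3.7); G = 13.3.

13.3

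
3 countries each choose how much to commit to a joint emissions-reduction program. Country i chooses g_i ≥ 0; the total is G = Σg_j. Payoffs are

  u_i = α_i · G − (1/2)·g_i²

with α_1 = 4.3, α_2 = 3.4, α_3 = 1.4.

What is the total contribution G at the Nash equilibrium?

Country i's FOC: ∂u_i/∂g_i = α_i − g_i = 0, so g_i* = α_i.
NE contributions = (4.3, 3.4, 1.4); G = 9.1.

9.1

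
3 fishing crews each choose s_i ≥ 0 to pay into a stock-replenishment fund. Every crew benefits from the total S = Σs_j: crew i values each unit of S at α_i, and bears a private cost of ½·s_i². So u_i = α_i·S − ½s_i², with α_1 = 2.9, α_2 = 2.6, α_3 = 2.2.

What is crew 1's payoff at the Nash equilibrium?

Crew i's FOC: ∂u_i/∂s_i = α_i − s_i = 0, so s_i* = α_i.
NE contributions = (2.9, 2.6, 2.2); S = 7.7.
u_1 = α_1·S − ½·(s_1)² = 2.9·7.7 − ½·2.9² = 18.125.

18.125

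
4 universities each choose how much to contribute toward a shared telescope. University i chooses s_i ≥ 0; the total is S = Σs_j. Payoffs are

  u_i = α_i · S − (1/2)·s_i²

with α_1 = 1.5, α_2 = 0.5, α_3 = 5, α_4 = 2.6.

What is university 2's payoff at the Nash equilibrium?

4.675

University i's FOC: ∂u_i/∂s_i = α_i − s_i = 0, so s_i* = α_i.
NE contributions = (1.5, 0.5, 5, 2.6); S = 9.6.
u_2 = α_2·S − ½·(s_2)² = 0.5·9.6 − ½·0.5² = 4.675.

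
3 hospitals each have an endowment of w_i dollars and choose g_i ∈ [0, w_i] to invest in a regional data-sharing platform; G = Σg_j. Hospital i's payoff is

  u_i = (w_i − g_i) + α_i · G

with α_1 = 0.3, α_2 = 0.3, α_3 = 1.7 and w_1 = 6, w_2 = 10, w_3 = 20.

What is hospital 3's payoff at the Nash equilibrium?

34

∂u_i/∂g_i = α_i − 1, so hospital i contributes w_i if α_i > 1, else 0.
α_i > 1 for i ∈ {3}; NE contributions (0, 0, 20), G = 20.
u_3 = (20 − 20) + 1.7·20 = 34.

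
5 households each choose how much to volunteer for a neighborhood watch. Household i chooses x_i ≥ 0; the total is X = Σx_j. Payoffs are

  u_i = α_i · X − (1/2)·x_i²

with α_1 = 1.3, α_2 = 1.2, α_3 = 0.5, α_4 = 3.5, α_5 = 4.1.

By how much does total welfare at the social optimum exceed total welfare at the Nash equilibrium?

184.76

Household i's FOC: ∂u_i/∂x_i = α_i − x_i = 0, so x_i* = α_i.
NE contributions = (1.3, 1.2, 0.5, 3.5, 4.1); X = 10.6.
W^NE = (Σα)·X − ½Σα_i² = 10.6² − ½·32.44 = 96.14.
Planner sets x_i = Σα_j = 10.6 for every i, so X^SO = 5·10.6 = 53.
W^SO = (Σα)·X^SO − ½·5·(Σα)² = (5/2)·10.6² = 280.9.
Deadweight loss = W^SO − W^NE = 184.76.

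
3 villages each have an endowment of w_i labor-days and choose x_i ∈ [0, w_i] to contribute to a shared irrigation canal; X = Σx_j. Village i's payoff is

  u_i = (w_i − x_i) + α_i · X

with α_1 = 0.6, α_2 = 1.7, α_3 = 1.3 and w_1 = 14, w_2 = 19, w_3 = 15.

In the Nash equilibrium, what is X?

∂u_i/∂x_i = α_i − 1, so village i contributes w_i if α_i > 1, else 0.
α_i > 1 for i ∈ {2, 3}; NE contributions (0, 19, 15), X = 34.

34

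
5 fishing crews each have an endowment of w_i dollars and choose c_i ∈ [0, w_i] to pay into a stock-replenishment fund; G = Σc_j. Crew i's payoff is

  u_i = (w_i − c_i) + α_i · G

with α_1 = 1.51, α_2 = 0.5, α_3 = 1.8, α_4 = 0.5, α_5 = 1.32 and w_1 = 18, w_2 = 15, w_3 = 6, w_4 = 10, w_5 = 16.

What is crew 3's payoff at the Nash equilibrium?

∂u_i/∂c_i = α_i − 1, so crew i contributes w_i if α_i > 1, else 0.
α_i > 1 for i ∈ {1, 3, 5}; NE contributions (18, 0, 6, 0, 16), G = 40.
u_3 = (6 − 6) + 1.8·40 = 72.

72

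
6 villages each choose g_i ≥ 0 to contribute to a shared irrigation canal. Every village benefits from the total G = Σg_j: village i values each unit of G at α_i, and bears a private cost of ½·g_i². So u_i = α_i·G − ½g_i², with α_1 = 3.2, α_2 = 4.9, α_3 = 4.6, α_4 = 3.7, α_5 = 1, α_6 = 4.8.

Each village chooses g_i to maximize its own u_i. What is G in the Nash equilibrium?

22.2

Village i's FOC: ∂u_i/∂g_i = α_i − g_i = 0, so g_i* = α_i.
NE contributions = (3.2, 4.9, 4.6, 3.7, 1, 4.8); G = 22.2.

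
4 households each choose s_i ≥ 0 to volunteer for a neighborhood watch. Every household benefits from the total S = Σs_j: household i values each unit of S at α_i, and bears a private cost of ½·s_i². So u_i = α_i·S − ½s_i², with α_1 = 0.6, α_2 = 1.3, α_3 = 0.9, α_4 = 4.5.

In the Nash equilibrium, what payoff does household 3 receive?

6.165

Household i's FOC: ∂u_i/∂s_i = α_i − s_i = 0, so s_i* = α_i.
NE contributions = (0.6, 1.3, 0.9, 4.5); S = 7.3.
u_3 = α_3·S − ½·(s_3)² = 0.9·7.3 − ½·0.9² = 6.165.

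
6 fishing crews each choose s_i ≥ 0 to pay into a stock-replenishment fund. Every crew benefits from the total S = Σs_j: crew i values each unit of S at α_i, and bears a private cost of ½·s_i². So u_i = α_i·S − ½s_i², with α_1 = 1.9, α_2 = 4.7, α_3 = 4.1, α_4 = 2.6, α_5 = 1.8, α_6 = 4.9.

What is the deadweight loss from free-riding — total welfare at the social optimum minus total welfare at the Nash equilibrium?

Crew i's FOC: ∂u_i/∂s_i = α_i − s_i = 0, so s_i* = α_i.
NE contributions = (1.9, 4.7, 4.1, 2.6, 1.8, 4.9); S = 20.
W^NE = (Σα)·S − ½Σα_i² = 20² − ½·76.52 = 361.74.
Planner sets s_i = Σα_j = 20 for every i, so S^SO = 6·20 = 120.
W^SO = (Σα)·S^SO − ½·6·(Σα)² = (6/2)·20² = 1200.
Deadweight loss = W^SO − W^NE = 838.26.

838.26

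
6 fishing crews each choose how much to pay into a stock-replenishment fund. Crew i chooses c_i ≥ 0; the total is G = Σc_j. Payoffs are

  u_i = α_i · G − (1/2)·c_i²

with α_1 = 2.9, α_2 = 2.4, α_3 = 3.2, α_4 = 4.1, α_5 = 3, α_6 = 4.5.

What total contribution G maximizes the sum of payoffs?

120.6

Planner FOC: ∂(Σu_j)/∂c_i = (Σα_j) − c_i = 0, so c_i^SO = Σα_j = 20.1 for every i; G^SO = 120.6.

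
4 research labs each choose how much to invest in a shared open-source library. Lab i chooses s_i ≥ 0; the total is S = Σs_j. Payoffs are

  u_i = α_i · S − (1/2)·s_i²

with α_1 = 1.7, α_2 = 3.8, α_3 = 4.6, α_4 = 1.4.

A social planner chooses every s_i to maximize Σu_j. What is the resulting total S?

Planner FOC: ∂(Σu_j)/∂s_i = (Σα_j) − s_i = 0, so s_i^SO = Σα_j = 11.5 for every i; S^SO = 46.

46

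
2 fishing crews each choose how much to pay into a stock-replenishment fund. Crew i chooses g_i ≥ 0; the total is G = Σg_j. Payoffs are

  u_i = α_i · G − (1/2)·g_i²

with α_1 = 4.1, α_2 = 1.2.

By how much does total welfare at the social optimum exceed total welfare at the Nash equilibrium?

Crew i's FOC: ∂u_i/∂g_i = α_i − g_i = 0, so g_i* = α_i.
NE contributions = (4.1, 1.2); G = 5.3.
W^NE = (Σα)·G − ½Σα_i² = 5.3² − ½·18.25 = 18.965.
Planner sets g_i = Σα_j = 5.3 for every i, so G^SO = 2·5.3 = 10.6.
W^SO = (Σα)·G^SO − ½·2·(Σα)² = (2/2)·5.3² = 28.09.
Deadweight loss = W^SO − W^NE = 9.125.

9.125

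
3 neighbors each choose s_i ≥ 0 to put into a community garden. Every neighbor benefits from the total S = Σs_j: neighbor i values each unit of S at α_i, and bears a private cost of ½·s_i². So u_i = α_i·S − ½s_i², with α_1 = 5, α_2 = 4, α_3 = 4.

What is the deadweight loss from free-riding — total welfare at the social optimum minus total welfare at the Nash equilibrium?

113

Neighbor i's FOC: ∂u_i/∂s_i = α_i − s_i = 0, so s_i* = α_i.
NE contributions = (5, 4, 4); S = 13.
W^NE = (Σα)·S − ½Σα_i² = 13² − ½·57 = 140.5.
Planner sets s_i = Σα_j = 13 for every i, so S^SO = 3·13 = 39.
W^SO = (Σα)·S^SO − ½·3·(Σα)² = (3/2)·13² = 253.5.
Deadweight loss = W^SO − W^NE = 113.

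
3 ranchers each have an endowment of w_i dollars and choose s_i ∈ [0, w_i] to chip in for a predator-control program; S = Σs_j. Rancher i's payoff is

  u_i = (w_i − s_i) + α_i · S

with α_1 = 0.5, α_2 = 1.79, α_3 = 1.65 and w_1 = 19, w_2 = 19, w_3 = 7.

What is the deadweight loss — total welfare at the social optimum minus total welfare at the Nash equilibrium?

∂u_i/∂s_i = α_i − 1, so rancher i contributes w_i if α_i > 1, else 0.
α_i > 1 for i ∈ {2, 3}; NE contributions (0, 19, 7), S = 26.
W^NE = Σw_i − S^NE + (Σα_i)·S^NE = 45 + 2.94·26 = 121.44.
Planner: ∂(Σu_j)/∂s_i = Σα_j − 1 = 2.94 > 0, so everyone contributes w_i; S^SO = 45, W^SO = 45 + 2.94·45 = 177.3.
Deadweight loss = 55.86.

55.86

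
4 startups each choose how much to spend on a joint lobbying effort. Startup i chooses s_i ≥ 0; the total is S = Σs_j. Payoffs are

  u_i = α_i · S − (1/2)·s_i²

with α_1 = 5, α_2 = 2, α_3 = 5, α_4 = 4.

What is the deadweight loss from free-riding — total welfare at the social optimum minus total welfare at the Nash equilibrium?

Startup i's FOC: ∂u_i/∂s_i = α_i − s_i = 0, so s_i* = α_i.
NE contributions = (5, 2, 5, 4); S = 16.
W^NE = (Σα)·S − ½Σα_i² = 16² − ½·70 = 221.
Planner sets s_i = Σα_j = 16 for every i, so S^SO = 4·16 = 64.
W^SO = (Σα)·S^SO − ½·4·(Σα)² = (4/2)·16² = 512.
Deadweight loss = W^SO − W^NE = 291.

291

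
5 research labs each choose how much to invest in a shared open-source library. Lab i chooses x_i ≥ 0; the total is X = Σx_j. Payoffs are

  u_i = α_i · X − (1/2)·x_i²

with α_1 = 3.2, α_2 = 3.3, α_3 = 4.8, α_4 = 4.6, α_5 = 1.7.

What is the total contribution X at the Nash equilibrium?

17.6

Lab i's FOC: ∂u_i/∂x_i = α_i − x_i = 0, so x_i* = α_i.
NE contributions = (3.2, 3.3, 4.8, 4.6, 1.7); X = 17.6.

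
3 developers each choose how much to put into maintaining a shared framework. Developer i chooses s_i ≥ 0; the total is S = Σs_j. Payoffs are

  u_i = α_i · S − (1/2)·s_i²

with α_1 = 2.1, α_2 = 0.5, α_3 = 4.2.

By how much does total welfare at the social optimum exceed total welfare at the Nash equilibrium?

34.27

Developer i's FOC: ∂u_i/∂s_i = α_i − s_i = 0, so s_i* = α_i.
NE contributions = (2.1, 0.5, 4.2); S = 6.8.
W^NE = (Σα)·S − ½Σα_i² = 6.8² − ½·22.3 = 35.09.
Planner sets s_i = Σα_j = 6.8 for every i, so S^SO = 3·6.8 = 20.4.
W^SO = (Σα)·S^SO − ½·3·(Σα)² = (3/2)·6.8² = 69.36.
Deadweight loss = W^SO − W^NE = 34.27.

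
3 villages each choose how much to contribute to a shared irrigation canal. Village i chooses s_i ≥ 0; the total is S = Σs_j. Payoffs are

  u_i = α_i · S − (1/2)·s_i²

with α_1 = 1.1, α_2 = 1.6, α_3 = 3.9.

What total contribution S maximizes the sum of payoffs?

Planner FOC: ∂(Σu_j)/∂s_i = (Σα_j) − s_i = 0, so s_i^SO = Σα_j = 6.6 for every i; S^SO = 19.8.

19.8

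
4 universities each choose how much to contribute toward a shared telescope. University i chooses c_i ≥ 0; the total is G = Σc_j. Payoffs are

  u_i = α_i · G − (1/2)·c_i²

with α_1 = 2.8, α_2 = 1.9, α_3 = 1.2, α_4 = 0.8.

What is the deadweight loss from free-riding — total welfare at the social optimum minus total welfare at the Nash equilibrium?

University i's FOC: ∂u_i/∂c_i = α_i − c_i = 0, so c_i* = α_i.
NE contributions = (2.8, 1.9, 1.2, 0.8); G = 6.7.
W^NE = (Σα)·G − ½Σα_i² = 6.7² − ½·13.53 = 38.125.
Planner sets c_i = Σα_j = 6.7 for every i, so G^SO = 4·6.7 = 26.8.
W^SO = (Σα)·G^SO − ½·4·(Σα)² = (4/2)·6.7² = 89.78.
Deadweight loss = W^SO − W^NE = 51.655.

51.655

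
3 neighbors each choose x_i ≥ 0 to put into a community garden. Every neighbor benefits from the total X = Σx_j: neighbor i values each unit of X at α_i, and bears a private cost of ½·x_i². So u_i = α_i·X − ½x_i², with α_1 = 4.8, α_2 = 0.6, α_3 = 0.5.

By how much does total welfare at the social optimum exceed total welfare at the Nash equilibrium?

Neighbor i's FOC: ∂u_i/∂x_i = α_i − x_i = 0, so x_i* = α_i.
NE contributions = (4.8, 0.6, 0.5); X = 5.9.
W^NE = (Σα)·X − ½Σα_i² = 5.9² − ½·23.65 = 22.985.
Planner sets x_i = Σα_j = 5.9 for every i, so X^SO = 3·5.9 = 17.7.
W^SO = (Σα)·X^SO − ½·3·(Σα)² = (3/2)·5.9² = 52.215.
Deadweight loss = W^SO − W^NE = 29.23.

29.23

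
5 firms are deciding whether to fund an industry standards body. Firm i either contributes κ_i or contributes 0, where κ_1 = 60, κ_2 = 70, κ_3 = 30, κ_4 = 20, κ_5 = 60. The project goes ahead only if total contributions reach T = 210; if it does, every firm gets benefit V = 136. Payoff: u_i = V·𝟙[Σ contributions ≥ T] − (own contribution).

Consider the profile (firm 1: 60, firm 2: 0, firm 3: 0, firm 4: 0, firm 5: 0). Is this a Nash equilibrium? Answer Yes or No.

Total = 60 < 210: not provided.
Firm 1 (pledges 60, payoff -60): dropping to 0 → total 0, payoff 0. Profitable deviation.

No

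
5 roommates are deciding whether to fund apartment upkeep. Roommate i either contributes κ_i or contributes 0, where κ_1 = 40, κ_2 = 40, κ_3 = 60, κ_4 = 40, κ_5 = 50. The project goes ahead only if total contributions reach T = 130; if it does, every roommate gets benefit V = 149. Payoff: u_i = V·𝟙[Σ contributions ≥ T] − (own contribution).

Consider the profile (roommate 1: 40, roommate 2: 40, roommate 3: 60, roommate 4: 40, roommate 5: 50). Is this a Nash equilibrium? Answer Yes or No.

Total = 230 ≥ 130: provided.
Roommate 1 (pledges 40, payoff 109): dropping to 0 → total 190, payoff 149. Profitable deviation.

No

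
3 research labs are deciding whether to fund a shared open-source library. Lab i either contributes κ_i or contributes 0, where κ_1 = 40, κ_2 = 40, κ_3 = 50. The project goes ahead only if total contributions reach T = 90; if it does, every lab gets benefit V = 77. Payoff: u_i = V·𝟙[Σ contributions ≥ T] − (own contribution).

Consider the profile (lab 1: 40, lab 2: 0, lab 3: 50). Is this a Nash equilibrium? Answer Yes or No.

Yes

Total = 90 ≥ 90: provided.
Lab 1 (pledges 40, payoff 37): dropping to 0 → total 50, payoff 0. No gain.
Lab 2 (pledges 0, payoff 77): pledging 40 → total 130, payoff 37. No gain.
Lab 3 (pledges 50, payoff 27): dropping to 0 → total 40, payoff 0. No gain.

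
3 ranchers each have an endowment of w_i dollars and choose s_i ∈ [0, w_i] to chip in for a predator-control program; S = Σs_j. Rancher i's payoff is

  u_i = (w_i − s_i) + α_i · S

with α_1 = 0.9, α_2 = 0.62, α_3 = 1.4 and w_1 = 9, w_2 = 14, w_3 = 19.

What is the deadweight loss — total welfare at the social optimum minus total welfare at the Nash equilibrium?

∂u_i/∂s_i = α_i − 1, so rancher i contributes w_i if α_i > 1, else 0.
α_i > 1 for i ∈ {3}; NE contributions (0, 0, 19), S = 19.
W^NE = Σw_i − S^NE + (Σα_i)·S^NE = 42 + 1.92·19 = 78.48.
Planner: ∂(Σu_j)/∂s_i = Σα_j − 1 = 1.92 > 0, so everyone contributes w_i; S^SO = 42, W^SO = 42 + 1.92·42 = 122.64.
Deadweight loss = 44.16.

44.16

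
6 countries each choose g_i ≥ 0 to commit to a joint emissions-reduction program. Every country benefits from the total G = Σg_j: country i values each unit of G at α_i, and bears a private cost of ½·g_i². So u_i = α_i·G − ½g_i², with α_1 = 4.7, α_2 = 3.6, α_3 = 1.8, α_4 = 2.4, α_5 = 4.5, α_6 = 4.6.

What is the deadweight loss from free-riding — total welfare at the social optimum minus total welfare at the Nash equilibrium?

Country i's FOC: ∂u_i/∂g_i = α_i − g_i = 0, so g_i* = α_i.
NE contributions = (4.7, 3.6, 1.8, 2.4, 4.5, 4.6); G = 21.6.
W^NE = (Σα)·G − ½Σα_i² = 21.6² − ½·85.46 = 423.83.
Planner sets g_i = Σα_j = 21.6 for every i, so G^SO = 6·21.6 = 129.6.
W^SO = (Σα)·G^SO − ½·6·(Σα)² = (6/2)·21.6² = 1399.68.
Deadweight loss = W^SO − W^NE = 975.85.

975.85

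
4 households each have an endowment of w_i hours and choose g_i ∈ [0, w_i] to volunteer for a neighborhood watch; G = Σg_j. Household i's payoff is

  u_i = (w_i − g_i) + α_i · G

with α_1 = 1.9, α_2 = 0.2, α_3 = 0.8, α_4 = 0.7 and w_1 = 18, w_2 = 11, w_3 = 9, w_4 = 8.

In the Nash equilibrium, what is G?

∂u_i/∂g_i = α_i − 1, so household i contributes w_i if α_i > 1, else 0.
α_i > 1 for i ∈ {1}; NE contributions (18, 0, 0, 0), G = 18.

18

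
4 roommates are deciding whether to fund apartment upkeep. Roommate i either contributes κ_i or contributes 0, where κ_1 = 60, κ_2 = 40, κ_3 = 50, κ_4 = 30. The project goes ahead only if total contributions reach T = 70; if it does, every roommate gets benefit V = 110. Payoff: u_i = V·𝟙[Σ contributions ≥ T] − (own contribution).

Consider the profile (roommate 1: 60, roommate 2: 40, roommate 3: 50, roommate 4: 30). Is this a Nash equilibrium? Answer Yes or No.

Total = 180 ≥ 70: provided.
Roommate 1 (pledges 60, payoff 50): dropping to 0 → total 120, payoff 110. Profitable deviation.

No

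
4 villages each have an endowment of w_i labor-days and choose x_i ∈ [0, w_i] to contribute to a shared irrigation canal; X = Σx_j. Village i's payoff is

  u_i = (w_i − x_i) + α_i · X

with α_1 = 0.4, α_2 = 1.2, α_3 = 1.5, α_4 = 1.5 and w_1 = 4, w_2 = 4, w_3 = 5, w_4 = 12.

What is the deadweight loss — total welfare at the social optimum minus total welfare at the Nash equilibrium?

14.4

∂u_i/∂x_i = α_i − 1, so village i contributes w_i if α_i > 1, else 0.
α_i > 1 for i ∈ {2, 3, 4}; NE contributions (0, 4, 5, 12), X = 21.
W^NE = Σw_i − X^NE + (Σα_i)·X^NE = 25 + 3.6·21 = 100.6.
Planner: ∂(Σu_j)/∂x_i = Σα_j − 1 = 3.6 > 0, so everyone contributes w_i; X^SO = 25, W^SO = 25 + 3.6·25 = 115.
Deadweight loss = 14.4.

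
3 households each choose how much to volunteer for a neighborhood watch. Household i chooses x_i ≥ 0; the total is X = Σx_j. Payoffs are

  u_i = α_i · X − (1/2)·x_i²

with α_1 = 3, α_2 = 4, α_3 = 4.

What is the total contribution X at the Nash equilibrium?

Household i's FOC: ∂u_i/∂x_i = α_i − x_i = 0, so x_i* = α_i.
NE contributions = (3, 4, 4); X = 11.

11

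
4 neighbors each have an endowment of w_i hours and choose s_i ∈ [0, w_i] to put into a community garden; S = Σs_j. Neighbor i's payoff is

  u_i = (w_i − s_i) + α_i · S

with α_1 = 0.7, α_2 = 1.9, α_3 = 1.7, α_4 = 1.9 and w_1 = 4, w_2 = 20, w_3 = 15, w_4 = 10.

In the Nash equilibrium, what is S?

∂u_i/∂s_i = α_i − 1, so neighbor i contributes w_i if α_i > 1, else 0.
α_i > 1 for i ∈ {2, 3, 4}; NE contributions (0, 20, 15, 10), S = 45.

45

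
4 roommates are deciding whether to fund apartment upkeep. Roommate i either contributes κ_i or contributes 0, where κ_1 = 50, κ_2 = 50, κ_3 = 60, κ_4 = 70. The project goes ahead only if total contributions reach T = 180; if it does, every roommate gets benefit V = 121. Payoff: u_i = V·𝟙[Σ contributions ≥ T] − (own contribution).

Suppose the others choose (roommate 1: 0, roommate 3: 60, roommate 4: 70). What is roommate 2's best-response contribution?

Others' total = 130. Contributing 50 brings total to 180 ≥ 180: gain V − κ_2 = 71.
Best response: 50.

50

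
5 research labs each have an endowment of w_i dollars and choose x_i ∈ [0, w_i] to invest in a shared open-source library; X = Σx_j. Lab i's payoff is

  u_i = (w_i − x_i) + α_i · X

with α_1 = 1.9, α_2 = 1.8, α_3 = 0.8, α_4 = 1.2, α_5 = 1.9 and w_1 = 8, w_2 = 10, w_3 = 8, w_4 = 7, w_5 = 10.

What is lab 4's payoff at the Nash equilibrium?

∂u_i/∂x_i = α_i − 1, so lab i contributes w_i if α_i > 1, else 0.
α_i > 1 for i ∈ {1, 2, 4, 5}; NE contributions (8, 10, 0, 7, 10), X = 35.
u_4 = (7 − 7) + 1.2·35 = 42.

42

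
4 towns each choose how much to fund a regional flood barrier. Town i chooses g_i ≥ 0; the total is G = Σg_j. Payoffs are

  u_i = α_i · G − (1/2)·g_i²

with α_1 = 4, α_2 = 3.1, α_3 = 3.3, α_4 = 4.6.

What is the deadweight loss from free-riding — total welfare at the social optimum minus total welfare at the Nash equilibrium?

Town i's FOC: ∂u_i/∂g_i = α_i − g_i = 0, so g_i* = α_i.
NE contributions = (4, 3.1, 3.3, 4.6); G = 15.
W^NE = (Σα)·G − ½Σα_i² = 15² − ½·57.66 = 196.17.
Planner sets g_i = Σα_j = 15 for every i, so G^SO = 4·15 = 60.
W^SO = (Σα)·G^SO − ½·4·(Σα)² = (4/2)·15² = 450.
Deadweight loss = W^SO − W^NE = 253.83.

253.83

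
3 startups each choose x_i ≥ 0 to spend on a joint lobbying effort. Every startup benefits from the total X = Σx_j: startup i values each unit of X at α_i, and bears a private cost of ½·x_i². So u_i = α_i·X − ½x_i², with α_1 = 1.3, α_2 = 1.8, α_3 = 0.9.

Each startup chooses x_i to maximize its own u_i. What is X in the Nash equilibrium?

Startup i's FOC: ∂u_i/∂x_i = α_i − x_i = 0, so x_i* = α_i.
NE contributions = (1.3, 1.8, 0.9); X = 4.

4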